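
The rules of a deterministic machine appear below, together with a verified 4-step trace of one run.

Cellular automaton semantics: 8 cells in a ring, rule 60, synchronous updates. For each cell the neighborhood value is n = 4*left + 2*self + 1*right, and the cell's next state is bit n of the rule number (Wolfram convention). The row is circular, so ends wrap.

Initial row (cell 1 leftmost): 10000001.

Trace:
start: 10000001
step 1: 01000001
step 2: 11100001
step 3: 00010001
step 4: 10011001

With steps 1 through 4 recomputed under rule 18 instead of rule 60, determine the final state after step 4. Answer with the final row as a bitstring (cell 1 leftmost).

(re-executing steps 1..4 under rule 18; state before step 1: 10000001)
step 1: 01000010
step 2: 10100101
step 3: 00011000
step 4: 00100100

00100100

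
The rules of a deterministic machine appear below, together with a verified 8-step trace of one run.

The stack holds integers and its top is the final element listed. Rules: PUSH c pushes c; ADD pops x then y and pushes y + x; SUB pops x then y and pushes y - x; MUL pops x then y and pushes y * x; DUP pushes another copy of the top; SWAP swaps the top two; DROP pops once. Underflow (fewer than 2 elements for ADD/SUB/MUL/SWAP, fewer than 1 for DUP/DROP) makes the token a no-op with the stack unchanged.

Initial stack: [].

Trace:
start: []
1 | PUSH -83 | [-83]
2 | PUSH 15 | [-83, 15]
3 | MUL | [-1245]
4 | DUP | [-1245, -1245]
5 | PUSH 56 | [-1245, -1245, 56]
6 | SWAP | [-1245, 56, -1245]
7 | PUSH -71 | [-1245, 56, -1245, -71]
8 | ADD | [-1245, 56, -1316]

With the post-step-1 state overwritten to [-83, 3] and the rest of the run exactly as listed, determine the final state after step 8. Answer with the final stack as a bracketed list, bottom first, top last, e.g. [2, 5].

state after step 1 := [-83, 3]
2 | PUSH 15 | [-83, 3, 15]
3 | MUL | [-83, 45]
4 | DUP | [-83, 45, 45]
5 | PUSH 56 | [-83, 45, 45, 56]
6 | SWAP | [-83, 45, 56, 45]
7 | PUSH -71 | [-83, 45, 56, 45, -71]
8 | ADD | [-83, 45, 56, -26]

[-83, 45, 56, -26]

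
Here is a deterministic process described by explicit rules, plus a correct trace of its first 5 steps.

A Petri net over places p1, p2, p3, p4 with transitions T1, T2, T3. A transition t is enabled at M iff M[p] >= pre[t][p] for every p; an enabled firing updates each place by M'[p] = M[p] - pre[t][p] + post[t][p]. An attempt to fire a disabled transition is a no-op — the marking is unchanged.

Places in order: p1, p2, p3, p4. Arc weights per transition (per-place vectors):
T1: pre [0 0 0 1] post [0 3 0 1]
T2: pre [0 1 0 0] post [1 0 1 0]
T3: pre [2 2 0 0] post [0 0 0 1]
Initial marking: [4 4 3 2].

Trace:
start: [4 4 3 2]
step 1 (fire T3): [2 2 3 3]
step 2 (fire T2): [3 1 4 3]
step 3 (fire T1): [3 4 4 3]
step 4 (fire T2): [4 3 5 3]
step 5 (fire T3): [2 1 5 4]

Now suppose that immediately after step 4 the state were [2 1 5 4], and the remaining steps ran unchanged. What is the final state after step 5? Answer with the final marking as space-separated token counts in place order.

2 1 5 4

state after step 4 := [2 1 5 4]
step 5 (fire T3): [2 1 5 4]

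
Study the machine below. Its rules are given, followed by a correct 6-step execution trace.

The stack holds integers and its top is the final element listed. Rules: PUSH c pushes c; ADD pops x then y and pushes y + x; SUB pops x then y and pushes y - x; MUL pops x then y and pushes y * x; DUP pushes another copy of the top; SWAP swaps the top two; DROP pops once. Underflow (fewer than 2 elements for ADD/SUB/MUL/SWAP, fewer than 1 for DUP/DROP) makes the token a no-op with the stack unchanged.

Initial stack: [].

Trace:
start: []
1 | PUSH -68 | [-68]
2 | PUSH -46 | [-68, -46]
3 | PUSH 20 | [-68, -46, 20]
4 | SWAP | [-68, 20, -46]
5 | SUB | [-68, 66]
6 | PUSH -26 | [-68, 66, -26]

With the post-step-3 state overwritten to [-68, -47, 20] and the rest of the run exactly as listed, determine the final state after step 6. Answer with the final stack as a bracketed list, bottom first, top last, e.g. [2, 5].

state after step 3 := [-68, -47, 20]
4 | SWAP | [-68, 20, -47]
5 | SUB | [-68, 67]
6 | PUSH -26 | [-68, 67, -26]

[-68, 67, -26]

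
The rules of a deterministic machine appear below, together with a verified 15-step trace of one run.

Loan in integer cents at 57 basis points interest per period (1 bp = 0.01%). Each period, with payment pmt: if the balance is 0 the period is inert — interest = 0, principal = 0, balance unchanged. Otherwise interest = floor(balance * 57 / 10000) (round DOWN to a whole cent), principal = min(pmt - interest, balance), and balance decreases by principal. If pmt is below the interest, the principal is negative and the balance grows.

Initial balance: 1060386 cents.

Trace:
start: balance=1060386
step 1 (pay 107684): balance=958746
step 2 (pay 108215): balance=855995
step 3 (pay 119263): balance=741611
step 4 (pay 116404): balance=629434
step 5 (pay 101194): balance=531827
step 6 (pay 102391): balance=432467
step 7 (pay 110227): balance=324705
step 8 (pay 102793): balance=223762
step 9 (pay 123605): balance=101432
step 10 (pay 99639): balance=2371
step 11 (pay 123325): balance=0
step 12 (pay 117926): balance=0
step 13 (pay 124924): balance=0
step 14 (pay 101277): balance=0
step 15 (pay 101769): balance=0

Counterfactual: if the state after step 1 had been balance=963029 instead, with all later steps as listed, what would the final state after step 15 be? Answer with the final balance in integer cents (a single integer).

state after step 1 := balance=963029
step 2 (pay 108215): balance=860303
step 3 (pay 119263): balance=745943
step 4 (pay 116404): balance=633790
step 5 (pay 101194): balance=536208
step 6 (pay 102391): balance=436873
step 7 (pay 110227): balance=329136
step 8 (pay 102793): balance=228219
step 9 (pay 123605): balance=105914
step 10 (pay 99639): balance=6878
step 11 (pay 123325): balance=0
step 12 (pay 117926): balance=0
step 13 (pay 124924): balance=0
step 14 (pay 101277): balance=0
step 15 (pay 101769): balance=0

0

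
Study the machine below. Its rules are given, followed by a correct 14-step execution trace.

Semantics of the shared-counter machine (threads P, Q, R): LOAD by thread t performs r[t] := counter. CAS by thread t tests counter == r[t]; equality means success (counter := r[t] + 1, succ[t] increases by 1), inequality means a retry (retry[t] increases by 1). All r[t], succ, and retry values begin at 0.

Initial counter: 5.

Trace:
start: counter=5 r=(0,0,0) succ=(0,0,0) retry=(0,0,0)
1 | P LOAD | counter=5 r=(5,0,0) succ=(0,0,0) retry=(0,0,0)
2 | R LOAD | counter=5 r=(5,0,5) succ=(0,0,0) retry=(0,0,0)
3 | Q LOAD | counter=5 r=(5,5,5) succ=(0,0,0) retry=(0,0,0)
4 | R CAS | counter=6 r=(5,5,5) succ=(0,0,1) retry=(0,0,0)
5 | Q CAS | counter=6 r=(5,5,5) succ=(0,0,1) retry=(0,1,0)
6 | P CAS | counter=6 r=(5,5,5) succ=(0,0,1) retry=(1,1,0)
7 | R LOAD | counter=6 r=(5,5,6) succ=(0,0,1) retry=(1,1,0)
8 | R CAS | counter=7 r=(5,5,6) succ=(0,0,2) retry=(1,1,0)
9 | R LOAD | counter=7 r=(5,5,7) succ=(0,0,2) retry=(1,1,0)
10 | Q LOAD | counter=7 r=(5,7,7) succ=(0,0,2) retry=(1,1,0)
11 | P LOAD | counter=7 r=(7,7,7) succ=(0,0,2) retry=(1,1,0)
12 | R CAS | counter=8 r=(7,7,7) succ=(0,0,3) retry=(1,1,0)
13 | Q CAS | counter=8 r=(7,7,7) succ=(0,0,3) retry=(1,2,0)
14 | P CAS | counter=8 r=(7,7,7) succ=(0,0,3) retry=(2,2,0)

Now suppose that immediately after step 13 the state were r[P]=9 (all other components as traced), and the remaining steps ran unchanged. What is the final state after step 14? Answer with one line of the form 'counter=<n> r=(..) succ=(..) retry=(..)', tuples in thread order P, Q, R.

counter=8 r=(9,7,7) succ=(0,0,3) retry=(2,2,0)

state after step 13 := counter=8 r=(9,7,7) succ=(0,0,3) retry=(1,2,0)
14 | P CAS | counter=8 r=(9,7,7) succ=(0,0,3) retry=(2,2,0)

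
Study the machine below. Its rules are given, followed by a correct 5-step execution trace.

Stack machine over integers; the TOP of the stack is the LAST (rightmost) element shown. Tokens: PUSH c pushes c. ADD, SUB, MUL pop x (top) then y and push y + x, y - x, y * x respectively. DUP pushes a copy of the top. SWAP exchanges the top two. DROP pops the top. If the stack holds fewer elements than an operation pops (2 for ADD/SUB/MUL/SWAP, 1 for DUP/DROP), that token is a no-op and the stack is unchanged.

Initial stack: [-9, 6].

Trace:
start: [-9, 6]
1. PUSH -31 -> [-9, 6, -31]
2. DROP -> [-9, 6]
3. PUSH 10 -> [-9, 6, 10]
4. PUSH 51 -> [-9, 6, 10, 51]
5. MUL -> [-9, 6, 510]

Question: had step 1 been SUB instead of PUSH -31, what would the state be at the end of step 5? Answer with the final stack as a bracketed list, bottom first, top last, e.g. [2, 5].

(re-executing from step 1 with the substitution; state before step 1: [-9, 6])
1. SUB -> [-15]
2. DROP -> []
3. PUSH 10 -> [10]
4. PUSH 51 -> [10, 51]
5. MUL -> [510]

[510]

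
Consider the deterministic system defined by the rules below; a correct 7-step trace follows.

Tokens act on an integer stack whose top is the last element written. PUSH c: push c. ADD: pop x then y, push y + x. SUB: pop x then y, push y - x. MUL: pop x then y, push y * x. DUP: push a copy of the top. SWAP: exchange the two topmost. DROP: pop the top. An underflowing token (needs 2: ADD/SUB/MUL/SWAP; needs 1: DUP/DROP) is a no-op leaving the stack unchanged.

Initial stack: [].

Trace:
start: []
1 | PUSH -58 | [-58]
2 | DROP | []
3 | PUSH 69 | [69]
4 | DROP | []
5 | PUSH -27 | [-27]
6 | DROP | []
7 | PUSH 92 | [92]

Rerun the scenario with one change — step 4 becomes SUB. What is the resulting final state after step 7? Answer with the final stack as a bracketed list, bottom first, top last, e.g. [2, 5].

(re-executing from step 4 with the substitution; state before step 4: [69])
4 | SUB | [69]
5 | PUSH -27 | [69, -27]
6 | DROP | [69]
7 | PUSH 92 | [69, 92]

[69, 92]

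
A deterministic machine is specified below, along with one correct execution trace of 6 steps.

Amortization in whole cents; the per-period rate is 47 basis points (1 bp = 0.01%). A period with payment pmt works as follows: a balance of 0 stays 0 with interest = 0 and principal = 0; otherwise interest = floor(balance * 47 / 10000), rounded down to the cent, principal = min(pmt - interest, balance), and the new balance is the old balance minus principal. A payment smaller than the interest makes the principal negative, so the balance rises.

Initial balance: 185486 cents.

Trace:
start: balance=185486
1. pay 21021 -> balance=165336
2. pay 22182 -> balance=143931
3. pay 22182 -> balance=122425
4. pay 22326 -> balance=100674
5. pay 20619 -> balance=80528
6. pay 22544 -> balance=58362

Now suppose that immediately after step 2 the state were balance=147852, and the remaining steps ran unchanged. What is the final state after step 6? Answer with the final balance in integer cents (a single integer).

62356

state after step 2 := balance=147852
3. pay 22182 -> balance=126364
4. pay 22326 -> balance=104631
5. pay 20619 -> balance=84503
6. pay 22544 -> balance=62356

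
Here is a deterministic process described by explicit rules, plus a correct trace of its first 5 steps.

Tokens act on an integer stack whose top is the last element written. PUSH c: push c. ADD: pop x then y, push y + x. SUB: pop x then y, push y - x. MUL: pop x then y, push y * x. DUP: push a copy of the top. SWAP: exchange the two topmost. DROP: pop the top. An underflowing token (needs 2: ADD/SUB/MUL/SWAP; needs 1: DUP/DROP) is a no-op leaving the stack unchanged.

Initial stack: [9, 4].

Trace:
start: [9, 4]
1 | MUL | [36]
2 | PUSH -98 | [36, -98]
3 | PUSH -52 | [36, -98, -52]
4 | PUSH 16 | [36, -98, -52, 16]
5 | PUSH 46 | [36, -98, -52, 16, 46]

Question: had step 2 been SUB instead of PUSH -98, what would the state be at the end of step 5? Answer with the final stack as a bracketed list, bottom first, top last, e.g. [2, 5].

(re-executing from step 2 with the substitution; state before step 2: [36])
2 | SUB | [36]
3 | PUSH -52 | [36, -52]
4 | PUSH 16 | [36, -52, 16]
5 | PUSH 46 | [36, -52, 16, 46]

[36, -52, 16, 46]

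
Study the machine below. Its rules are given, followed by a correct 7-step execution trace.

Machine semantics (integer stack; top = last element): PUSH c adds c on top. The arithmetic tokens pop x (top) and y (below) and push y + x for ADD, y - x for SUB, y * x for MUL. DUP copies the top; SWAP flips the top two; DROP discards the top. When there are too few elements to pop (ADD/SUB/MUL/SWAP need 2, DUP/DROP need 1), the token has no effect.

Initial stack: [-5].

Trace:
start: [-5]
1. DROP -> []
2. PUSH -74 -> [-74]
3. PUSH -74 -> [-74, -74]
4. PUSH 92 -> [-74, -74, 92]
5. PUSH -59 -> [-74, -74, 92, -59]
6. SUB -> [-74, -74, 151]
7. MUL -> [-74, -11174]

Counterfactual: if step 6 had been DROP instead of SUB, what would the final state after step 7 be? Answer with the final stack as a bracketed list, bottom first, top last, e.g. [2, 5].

(re-executing from step 6 with the substitution; state before step 6: [-74, -74, 92, -59])
6. DROP -> [-74, -74, 92]
7. MUL -> [-74, -6808]

[-74, -6808]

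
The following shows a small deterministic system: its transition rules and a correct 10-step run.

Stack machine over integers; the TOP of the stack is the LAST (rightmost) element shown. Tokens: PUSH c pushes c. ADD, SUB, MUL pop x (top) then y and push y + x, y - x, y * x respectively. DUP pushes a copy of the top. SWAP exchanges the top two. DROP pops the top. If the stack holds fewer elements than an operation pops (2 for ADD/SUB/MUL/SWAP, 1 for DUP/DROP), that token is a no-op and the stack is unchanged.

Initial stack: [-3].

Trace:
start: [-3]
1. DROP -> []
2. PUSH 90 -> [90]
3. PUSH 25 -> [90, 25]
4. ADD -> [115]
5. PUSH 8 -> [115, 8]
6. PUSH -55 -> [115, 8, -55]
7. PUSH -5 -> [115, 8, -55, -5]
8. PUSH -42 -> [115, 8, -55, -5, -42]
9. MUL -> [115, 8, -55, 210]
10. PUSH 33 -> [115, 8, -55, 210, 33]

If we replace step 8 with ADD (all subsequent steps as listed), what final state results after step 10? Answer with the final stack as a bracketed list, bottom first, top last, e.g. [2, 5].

(re-executing from step 8 with the substitution; state before step 8: [115, 8, -55, -5])
8. ADD -> [115, 8, -60]
9. MUL -> [115, -480]
10. PUSH 33 -> [115, -480, 33]

[115, -480, 33]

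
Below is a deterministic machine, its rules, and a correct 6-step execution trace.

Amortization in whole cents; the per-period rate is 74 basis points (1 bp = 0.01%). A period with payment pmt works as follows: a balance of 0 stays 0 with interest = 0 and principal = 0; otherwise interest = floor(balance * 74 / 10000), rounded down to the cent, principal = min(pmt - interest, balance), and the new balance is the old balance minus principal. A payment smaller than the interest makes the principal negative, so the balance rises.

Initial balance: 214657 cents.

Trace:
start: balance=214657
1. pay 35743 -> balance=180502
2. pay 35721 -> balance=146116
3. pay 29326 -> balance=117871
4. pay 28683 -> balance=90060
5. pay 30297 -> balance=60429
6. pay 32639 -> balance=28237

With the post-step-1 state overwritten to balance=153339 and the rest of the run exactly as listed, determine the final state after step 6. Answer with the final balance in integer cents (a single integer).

53

state after step 1 := balance=153339
2. pay 35721 -> balance=118752
3. pay 29326 -> balance=90304
4. pay 28683 -> balance=62289
5. pay 30297 -> balance=32452
6. pay 32639 -> balance=53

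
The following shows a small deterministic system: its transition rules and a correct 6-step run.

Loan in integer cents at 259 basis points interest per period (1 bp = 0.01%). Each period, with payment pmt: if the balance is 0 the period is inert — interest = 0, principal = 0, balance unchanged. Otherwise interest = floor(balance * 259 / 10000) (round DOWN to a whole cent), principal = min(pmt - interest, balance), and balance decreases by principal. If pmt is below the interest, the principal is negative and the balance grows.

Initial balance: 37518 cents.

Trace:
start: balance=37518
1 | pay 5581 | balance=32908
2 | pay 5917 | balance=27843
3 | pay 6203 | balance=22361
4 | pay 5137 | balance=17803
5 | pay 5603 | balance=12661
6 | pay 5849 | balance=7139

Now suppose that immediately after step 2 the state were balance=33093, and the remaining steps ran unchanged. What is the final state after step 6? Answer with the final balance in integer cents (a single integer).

state after step 2 := balance=33093
3 | pay 6203 | balance=27747
4 | pay 5137 | balance=23328
5 | pay 5603 | balance=18329
6 | pay 5849 | balance=12954

12954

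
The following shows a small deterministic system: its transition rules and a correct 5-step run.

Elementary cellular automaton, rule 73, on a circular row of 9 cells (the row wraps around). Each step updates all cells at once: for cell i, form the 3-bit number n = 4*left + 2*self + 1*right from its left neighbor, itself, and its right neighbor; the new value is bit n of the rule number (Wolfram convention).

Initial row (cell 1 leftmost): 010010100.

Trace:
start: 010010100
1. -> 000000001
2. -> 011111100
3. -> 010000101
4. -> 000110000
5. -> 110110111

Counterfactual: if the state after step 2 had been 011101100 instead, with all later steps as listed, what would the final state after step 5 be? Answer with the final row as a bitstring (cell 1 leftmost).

111101101

state after step 2 := 011101100
3. -> 010101101
4. -> 000001100
5. -> 111101101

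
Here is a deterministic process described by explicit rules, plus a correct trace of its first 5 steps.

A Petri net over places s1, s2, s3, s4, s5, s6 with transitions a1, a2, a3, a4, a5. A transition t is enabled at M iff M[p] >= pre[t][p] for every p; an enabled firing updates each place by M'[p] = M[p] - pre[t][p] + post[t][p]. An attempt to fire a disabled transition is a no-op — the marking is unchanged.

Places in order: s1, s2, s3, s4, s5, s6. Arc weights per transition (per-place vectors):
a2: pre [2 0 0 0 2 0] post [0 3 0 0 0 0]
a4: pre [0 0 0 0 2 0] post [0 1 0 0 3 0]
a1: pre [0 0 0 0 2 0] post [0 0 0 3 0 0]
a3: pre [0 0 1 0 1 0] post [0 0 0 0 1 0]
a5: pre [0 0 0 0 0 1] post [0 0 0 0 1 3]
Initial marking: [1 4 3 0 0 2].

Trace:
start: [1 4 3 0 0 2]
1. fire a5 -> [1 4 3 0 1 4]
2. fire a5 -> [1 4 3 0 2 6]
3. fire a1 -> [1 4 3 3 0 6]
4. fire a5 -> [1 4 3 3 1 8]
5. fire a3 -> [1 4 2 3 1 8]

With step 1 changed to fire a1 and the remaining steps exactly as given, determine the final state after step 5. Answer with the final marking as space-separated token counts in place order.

1 4 2 0 2 6

(re-executing from step 1 with the substitution; state before step 1: [1 4 3 0 0 2])
1. fire a1 -> [1 4 3 0 0 2]
2. fire a5 -> [1 4 3 0 1 4]
3. fire a1 -> [1 4 3 0 1 4]
4. fire a5 -> [1 4 3 0 2 6]
5. fire a3 -> [1 4 2 0 2 6]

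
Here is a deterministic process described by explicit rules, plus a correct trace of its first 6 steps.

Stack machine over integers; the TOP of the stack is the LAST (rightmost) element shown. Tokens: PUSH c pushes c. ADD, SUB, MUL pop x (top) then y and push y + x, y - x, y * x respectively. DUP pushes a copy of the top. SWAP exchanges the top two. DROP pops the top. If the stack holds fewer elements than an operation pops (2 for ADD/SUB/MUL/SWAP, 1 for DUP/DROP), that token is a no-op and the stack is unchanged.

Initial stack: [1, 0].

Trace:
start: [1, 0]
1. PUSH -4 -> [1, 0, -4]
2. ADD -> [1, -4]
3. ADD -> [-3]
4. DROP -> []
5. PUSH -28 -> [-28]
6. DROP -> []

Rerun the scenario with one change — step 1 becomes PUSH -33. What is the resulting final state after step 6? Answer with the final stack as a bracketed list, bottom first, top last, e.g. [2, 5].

[]

(re-executing from step 1 with the substitution; state before step 1: [1, 0])
1. PUSH -33 -> [1, 0, -33]
2. ADD -> [1, -33]
3. ADD -> [-32]
4. DROP -> []
5. PUSH -28 -> [-28]
6. DROP -> []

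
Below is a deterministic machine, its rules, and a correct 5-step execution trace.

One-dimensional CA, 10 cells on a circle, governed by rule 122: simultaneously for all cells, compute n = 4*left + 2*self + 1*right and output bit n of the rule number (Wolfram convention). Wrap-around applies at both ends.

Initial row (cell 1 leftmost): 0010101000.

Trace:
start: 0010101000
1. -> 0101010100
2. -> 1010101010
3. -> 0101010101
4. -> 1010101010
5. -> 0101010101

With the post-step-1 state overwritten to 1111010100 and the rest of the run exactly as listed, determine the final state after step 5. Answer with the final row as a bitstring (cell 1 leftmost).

state after step 1 := 1111010100
2. -> 1001101011
3. -> 1111110110
4. -> 1000011111
5. -> 1100110000

1100110000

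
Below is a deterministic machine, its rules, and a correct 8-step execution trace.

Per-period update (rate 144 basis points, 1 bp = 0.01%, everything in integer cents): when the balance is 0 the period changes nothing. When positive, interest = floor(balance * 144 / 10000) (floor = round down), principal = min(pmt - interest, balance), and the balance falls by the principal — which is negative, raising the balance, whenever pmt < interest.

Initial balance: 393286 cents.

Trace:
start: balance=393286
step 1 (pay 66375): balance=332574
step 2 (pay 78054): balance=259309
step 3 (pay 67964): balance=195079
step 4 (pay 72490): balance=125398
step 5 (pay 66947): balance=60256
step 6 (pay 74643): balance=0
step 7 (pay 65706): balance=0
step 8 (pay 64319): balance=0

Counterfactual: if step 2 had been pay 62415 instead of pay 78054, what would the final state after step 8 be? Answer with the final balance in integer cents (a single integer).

(re-executing from step 2 with the substitution; state before step 2: balance=332574)
step 2 (pay 62415): balance=274948
step 3 (pay 67964): balance=210943
step 4 (pay 72490): balance=141490
step 5 (pay 66947): balance=76580
step 6 (pay 74643): balance=3039
step 7 (pay 65706): balance=0
step 8 (pay 64319): balance=0

0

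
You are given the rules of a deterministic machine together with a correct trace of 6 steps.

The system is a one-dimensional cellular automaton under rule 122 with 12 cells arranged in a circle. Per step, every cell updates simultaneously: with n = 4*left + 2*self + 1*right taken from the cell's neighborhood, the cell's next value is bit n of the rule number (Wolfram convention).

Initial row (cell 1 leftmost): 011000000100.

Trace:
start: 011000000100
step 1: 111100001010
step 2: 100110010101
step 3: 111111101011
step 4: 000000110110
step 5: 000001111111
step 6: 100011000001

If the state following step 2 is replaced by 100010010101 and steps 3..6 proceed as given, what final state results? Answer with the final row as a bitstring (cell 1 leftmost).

000011110000

state after step 2 := 100010010101
step 3: 110101101011
step 4: 011011110110
step 5: 111110011111
step 6: 000011110000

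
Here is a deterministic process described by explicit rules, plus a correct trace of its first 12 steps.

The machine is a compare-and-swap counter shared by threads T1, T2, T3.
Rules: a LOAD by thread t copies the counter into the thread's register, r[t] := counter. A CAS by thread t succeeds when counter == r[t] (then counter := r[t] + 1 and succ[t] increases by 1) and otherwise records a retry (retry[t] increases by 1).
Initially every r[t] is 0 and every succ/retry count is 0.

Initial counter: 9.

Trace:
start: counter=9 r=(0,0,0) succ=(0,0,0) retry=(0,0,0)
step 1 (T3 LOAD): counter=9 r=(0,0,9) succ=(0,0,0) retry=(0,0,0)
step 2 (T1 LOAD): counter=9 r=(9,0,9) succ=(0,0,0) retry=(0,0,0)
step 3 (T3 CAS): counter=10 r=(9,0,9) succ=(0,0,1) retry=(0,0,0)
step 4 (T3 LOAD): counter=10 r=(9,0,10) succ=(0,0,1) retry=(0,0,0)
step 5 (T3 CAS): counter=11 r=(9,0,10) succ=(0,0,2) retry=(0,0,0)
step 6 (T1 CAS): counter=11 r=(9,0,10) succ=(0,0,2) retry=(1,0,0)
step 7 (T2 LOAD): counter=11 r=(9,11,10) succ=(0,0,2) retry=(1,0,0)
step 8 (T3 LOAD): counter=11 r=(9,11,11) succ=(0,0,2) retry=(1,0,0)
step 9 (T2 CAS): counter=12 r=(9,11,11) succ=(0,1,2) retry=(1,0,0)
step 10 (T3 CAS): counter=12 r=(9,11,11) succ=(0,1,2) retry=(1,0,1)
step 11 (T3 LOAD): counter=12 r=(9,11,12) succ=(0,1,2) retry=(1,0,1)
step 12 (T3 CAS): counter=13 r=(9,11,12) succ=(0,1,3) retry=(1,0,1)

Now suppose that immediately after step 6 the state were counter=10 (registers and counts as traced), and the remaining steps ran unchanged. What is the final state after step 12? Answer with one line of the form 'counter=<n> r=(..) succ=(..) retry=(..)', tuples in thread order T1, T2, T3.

state after step 6 := counter=10 r=(9,0,10) succ=(0,0,2) retry=(1,0,0)
step 7 (T2 LOAD): counter=10 r=(9,10,10) succ=(0,0,2) retry=(1,0,0)
step 8 (T3 LOAD): counter=10 r=(9,10,10) succ=(0,0,2) retry=(1,0,0)
step 9 (T2 CAS): counter=11 r=(9,10,10) succ=(0,1,2) retry=(1,0,0)
step 10 (T3 CAS): counter=11 r=(9,10,10) succ=(0,1,2) retry=(1,0,1)
step 11 (T3 LOAD): counter=11 r=(9,10,11) succ=(0,1,2) retry=(1,0,1)
step 12 (T3 CAS): counter=12 r=(9,10,11) succ=(0,1,3) retry=(1,0,1)

counter=12 r=(9,10,11) succ=(0,1,3) retry=(1,0,1)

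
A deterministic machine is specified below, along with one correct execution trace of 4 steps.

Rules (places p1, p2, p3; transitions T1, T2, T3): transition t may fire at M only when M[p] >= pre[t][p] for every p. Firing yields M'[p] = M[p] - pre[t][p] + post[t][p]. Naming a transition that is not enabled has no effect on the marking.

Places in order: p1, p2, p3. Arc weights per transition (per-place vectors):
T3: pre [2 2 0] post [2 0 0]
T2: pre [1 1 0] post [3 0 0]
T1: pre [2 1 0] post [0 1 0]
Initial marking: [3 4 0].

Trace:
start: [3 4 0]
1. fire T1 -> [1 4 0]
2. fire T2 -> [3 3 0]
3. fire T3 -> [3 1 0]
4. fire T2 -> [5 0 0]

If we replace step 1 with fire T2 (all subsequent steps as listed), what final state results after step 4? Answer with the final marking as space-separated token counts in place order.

(re-executing from step 1 with the substitution; state before step 1: [3 4 0])
1. fire T2 -> [5 3 0]
2. fire T2 -> [7 2 0]
3. fire T3 -> [7 0 0]
4. fire T2 -> [7 0 0]

7 0 0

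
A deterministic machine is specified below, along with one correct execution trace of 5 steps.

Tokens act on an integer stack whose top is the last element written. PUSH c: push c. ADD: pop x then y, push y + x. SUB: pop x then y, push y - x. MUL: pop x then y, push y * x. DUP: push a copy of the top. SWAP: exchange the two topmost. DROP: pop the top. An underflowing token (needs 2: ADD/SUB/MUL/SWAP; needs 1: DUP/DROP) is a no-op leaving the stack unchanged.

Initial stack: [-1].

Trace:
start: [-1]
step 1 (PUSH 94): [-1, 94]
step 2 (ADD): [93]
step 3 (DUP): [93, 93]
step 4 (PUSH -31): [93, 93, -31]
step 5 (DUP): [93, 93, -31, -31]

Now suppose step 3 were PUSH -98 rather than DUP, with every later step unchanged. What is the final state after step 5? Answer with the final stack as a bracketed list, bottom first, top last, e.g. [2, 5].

(re-executing from step 3 with the substitution; state before step 3: [93])
step 3 (PUSH -98): [93, -98]
step 4 (PUSH -31): [93, -98, -31]
step 5 (DUP): [93, -98, -31, -31]

[93, -98, -31, -31]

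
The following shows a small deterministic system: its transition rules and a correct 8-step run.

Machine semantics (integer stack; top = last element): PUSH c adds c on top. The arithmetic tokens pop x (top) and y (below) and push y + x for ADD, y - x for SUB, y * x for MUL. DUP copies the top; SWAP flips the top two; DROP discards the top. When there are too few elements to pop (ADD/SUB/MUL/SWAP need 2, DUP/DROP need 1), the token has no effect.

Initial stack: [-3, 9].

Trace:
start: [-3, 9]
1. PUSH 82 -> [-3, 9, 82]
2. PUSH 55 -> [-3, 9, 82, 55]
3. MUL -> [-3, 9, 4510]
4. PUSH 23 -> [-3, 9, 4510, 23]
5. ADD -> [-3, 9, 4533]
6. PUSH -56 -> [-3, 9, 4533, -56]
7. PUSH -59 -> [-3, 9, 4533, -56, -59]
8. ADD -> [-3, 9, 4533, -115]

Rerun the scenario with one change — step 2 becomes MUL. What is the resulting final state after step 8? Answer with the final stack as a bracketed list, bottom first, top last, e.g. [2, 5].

(re-executing from step 2 with the substitution; state before step 2: [-3, 9, 82])
2. MUL -> [-3, 738]
3. MUL -> [-2214]
4. PUSH 23 -> [-2214, 23]
5. ADD -> [-2191]
6. PUSH -56 -> [-2191, -56]
7. PUSH -59 -> [-2191, -56, -59]
8. ADD -> [-2191, -115]

[-2191, -115]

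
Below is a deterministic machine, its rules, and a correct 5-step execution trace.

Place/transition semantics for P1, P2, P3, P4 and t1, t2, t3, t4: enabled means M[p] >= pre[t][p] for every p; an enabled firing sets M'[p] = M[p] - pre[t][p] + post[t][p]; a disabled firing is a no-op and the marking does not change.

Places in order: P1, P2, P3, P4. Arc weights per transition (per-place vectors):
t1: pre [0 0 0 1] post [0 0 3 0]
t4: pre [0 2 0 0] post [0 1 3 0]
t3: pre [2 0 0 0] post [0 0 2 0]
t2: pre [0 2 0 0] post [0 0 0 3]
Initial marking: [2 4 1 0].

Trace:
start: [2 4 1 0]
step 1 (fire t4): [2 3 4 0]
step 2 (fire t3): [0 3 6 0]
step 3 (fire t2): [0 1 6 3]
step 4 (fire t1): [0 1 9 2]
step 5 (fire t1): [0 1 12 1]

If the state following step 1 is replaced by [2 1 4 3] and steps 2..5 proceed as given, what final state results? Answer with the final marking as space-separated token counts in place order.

0 1 12 1

state after step 1 := [2 1 4 3]
step 2 (fire t3): [0 1 6 3]
step 3 (fire t2): [0 1 6 3]
step 4 (fire t1): [0 1 9 2]
step 5 (fire t1): [0 1 12 1]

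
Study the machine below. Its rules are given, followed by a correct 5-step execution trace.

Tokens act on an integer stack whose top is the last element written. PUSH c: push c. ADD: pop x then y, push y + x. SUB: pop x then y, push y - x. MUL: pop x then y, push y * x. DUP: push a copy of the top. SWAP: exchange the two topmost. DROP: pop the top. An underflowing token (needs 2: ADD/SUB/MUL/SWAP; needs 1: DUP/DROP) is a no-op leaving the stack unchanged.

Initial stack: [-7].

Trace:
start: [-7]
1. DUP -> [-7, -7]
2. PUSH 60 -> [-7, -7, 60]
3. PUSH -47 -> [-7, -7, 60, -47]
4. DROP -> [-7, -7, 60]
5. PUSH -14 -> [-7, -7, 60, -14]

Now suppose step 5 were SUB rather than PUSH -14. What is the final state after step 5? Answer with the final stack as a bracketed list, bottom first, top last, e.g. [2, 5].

[-7, -67]

(re-executing from step 5 with the substitution; state before step 5: [-7, -7, 60])
5. SUB -> [-7, -67]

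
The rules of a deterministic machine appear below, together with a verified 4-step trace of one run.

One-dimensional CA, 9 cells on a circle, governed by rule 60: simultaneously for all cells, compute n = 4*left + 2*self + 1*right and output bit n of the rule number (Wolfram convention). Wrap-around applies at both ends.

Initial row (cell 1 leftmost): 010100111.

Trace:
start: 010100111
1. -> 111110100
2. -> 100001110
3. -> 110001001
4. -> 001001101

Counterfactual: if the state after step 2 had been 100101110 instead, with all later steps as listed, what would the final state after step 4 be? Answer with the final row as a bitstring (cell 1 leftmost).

state after step 2 := 100101110
3. -> 110111001
4. -> 001100101

001100101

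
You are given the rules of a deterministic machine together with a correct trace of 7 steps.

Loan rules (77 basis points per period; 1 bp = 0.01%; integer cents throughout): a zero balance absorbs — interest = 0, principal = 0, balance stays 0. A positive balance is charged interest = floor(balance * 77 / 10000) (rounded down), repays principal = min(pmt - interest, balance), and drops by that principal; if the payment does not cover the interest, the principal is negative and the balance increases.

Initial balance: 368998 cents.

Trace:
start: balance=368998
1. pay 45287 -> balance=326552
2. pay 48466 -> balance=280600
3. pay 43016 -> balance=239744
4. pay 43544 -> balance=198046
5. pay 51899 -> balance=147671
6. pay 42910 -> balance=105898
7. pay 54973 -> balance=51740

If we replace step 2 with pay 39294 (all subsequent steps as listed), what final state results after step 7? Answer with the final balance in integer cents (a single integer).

61271

(re-executing from step 2 with the substitution; state before step 2: balance=326552)
2. pay 39294 -> balance=289772
3. pay 43016 -> balance=248987
4. pay 43544 -> balance=207360
5. pay 51899 -> balance=157057
6. pay 42910 -> balance=115356
7. pay 54973 -> balance=61271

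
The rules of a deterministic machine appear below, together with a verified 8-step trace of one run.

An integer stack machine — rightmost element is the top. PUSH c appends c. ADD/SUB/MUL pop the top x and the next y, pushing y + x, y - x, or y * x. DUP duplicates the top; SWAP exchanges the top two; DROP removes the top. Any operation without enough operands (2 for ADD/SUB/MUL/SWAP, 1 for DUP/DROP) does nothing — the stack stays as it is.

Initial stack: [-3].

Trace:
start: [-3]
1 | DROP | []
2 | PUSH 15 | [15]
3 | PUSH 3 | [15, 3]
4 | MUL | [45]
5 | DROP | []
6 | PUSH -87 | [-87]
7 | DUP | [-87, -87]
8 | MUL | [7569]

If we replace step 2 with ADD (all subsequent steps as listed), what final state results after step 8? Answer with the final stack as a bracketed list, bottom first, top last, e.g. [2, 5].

(re-executing from step 2 with the substitution; state before step 2: [])
2 | ADD | []
3 | PUSH 3 | [3]
4 | MUL | [3]
5 | DROP | []
6 | PUSH -87 | [-87]
7 | DUP | [-87, -87]
8 | MUL | [7569]

[7569]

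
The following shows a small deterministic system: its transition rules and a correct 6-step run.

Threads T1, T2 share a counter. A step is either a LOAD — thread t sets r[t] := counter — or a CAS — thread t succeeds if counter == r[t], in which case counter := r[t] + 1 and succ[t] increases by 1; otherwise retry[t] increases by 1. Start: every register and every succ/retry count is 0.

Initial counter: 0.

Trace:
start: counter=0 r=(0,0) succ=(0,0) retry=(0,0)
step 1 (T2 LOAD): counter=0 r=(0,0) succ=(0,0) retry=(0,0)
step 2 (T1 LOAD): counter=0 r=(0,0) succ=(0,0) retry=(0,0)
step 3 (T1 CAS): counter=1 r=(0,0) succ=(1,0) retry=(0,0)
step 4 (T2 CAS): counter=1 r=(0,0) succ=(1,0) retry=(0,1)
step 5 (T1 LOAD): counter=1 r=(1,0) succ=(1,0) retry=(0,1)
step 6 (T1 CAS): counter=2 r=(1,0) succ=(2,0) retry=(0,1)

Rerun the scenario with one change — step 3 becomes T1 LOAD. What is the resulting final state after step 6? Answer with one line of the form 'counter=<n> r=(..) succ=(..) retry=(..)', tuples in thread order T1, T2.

(re-executing from step 3 with the substitution; state before step 3: counter=0 r=(0,0) succ=(0,0) retry=(0,0))
step 3 (T1 LOAD): counter=0 r=(0,0) succ=(0,0) retry=(0,0)
step 4 (T2 CAS): counter=1 r=(0,0) succ=(0,1) retry=(0,0)
step 5 (T1 LOAD): counter=1 r=(1,0) succ=(0,1) retry=(0,0)
step 6 (T1 CAS): counter=2 r=(1,0) succ=(1,1) retry=(0,0)

counter=2 r=(1,0) succ=(1,1) retry=(0,0)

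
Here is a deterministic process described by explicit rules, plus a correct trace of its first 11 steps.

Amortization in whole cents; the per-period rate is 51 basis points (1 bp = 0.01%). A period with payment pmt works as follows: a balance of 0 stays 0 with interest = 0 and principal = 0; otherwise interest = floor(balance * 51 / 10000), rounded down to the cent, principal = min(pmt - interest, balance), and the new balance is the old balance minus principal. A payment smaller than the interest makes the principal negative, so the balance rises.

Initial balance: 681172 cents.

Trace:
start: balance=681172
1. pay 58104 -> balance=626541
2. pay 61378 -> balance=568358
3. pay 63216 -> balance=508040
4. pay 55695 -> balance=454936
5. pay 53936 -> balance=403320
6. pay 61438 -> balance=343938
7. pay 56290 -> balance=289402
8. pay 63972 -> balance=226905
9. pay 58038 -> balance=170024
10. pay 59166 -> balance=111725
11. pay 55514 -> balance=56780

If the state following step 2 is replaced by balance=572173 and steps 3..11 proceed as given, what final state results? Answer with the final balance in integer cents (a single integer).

state after step 2 := balance=572173
3. pay 63216 -> balance=511875
4. pay 55695 -> balance=458790
5. pay 53936 -> balance=407193
6. pay 61438 -> balance=347831
7. pay 56290 -> balance=293314
8. pay 63972 -> balance=230837
9. pay 58038 -> balance=173976
10. pay 59166 -> balance=115697
11. pay 55514 -> balance=60773

60773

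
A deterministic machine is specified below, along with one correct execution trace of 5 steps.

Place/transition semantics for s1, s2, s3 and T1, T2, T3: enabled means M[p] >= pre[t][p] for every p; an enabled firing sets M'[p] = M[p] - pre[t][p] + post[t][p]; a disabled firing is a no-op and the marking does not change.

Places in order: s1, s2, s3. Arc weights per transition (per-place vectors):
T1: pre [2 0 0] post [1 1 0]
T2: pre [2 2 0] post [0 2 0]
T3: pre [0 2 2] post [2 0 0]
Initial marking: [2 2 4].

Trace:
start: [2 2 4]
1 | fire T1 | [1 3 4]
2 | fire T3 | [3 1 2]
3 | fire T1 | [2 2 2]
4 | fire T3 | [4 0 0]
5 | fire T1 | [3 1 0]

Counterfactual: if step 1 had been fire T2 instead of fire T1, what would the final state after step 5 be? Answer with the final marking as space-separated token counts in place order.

(re-executing from step 1 with the substitution; state before step 1: [2 2 4])
1 | fire T2 | [0 2 4]
2 | fire T3 | [2 0 2]
3 | fire T1 | [1 1 2]
4 | fire T3 | [1 1 2]
5 | fire T1 | [1 1 2]

1 1 2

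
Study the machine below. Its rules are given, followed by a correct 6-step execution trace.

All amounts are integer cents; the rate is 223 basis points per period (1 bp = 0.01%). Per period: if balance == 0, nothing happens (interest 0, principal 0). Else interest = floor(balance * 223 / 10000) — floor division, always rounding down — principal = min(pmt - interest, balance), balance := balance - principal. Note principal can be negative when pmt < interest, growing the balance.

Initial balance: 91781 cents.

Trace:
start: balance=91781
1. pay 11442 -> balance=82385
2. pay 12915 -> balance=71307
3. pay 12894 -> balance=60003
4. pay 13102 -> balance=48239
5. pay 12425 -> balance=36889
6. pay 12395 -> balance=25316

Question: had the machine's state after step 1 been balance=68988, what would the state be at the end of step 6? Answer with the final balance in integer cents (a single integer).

state after step 1 := balance=68988
2. pay 12915 -> balance=57611
3. pay 12894 -> balance=46001
4. pay 13102 -> balance=33924
5. pay 12425 -> balance=22255
6. pay 12395 -> balance=10356

10356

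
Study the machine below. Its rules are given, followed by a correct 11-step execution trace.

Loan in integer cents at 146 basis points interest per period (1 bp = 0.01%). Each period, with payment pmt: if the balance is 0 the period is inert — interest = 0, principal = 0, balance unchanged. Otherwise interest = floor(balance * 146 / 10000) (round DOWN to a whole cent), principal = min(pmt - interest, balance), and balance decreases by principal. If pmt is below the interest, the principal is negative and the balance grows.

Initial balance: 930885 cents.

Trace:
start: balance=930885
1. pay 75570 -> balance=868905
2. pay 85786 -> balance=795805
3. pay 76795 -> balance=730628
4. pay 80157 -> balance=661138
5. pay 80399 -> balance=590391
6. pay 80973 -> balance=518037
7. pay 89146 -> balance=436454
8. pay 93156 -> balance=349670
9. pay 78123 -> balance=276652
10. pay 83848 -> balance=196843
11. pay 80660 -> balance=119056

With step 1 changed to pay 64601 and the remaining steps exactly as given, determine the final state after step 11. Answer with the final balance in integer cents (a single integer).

131735

(re-executing from step 1 with the substitution; state before step 1: balance=930885)
1. pay 64601 -> balance=879874
2. pay 85786 -> balance=806934
3. pay 76795 -> balance=741920
4. pay 80157 -> balance=672595
5. pay 80399 -> balance=602015
6. pay 80973 -> balance=529831
7. pay 89146 -> balance=448420
8. pay 93156 -> balance=361810
9. pay 78123 -> balance=288969
10. pay 83848 -> balance=209339
11. pay 80660 -> balance=131735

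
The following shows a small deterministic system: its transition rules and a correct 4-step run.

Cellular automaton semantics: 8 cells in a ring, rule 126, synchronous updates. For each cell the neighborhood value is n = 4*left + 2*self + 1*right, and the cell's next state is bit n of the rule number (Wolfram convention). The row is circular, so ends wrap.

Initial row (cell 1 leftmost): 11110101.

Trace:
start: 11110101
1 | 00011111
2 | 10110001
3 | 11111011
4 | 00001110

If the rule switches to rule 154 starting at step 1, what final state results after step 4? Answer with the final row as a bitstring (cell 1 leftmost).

01011111

(re-executing steps 1..4 under rule 154; state before step 1: 11110101)
1 | 11100001
2 | 11010011
3 | 10001111
4 | 01011111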